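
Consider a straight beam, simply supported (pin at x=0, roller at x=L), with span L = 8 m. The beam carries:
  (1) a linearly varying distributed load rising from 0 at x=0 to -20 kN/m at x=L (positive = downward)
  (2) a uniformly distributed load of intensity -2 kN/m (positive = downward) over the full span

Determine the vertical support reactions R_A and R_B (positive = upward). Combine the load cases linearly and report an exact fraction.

R_A = -104/3 kN, R_B = -184/3 kN

Load 1 — triangular load w₀=-20 kN/m (0→w₀ over full span):
  R_A = w₀L/6 = (-20)·8/6 = -80/3 kN
  R_B = w₀L/3 = (-20)·8/3 = -160/3 kN
Load 2 — uniform load w=-2 kN/m over full span:
  R_A = wL/2 = (-2)·8/2 = -8 kN
  R_B = wL/2 = (-2)·8/2 = -8 kN
Superposition: R_A = -104/3 kN, R_B = -184/3 kN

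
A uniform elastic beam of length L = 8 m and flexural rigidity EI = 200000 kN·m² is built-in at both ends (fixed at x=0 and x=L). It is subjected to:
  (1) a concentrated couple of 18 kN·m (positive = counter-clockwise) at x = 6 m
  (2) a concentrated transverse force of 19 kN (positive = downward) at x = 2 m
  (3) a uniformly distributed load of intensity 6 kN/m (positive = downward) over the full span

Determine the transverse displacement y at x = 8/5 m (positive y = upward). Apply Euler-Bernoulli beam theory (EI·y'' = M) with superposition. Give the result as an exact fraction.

y(8/5) = -1879/7812500 m

Load 1 — applied couple M₀=18 kN·m at a=6 m (b=L-a=2):
  y_1 = (R_Ax³/6 - M_Ax²/2)/EI  [x≤a] with R_A=81/32, M_A=45/8 = ((81/32)·(8/5)³/6 - (45/8)·(8/5)²/2)/200000 = -171/6250000 m
Load 2 — point force P=19 kN at a=2 m (b=L-a=6):
  y_2 = -Pb²x²(3aL-(3a+b)x)/(6L³EI)  [x≤a] = -19·6²·(8/5)²·(3·2·8-(3·2+6)·(8/5))/(6·8³·200000) = -513/6250000 m
Load 3 — uniform load w=6 kN/m over full span:
  y_3 = -wx²(L-x)²/(24EI) = -6·(8/5)²·(8-(8/5))²/(24·200000) = -256/1953125 m
Superposition: y = Σ y_i = -1879/7812500 m ≈ -0.000241 m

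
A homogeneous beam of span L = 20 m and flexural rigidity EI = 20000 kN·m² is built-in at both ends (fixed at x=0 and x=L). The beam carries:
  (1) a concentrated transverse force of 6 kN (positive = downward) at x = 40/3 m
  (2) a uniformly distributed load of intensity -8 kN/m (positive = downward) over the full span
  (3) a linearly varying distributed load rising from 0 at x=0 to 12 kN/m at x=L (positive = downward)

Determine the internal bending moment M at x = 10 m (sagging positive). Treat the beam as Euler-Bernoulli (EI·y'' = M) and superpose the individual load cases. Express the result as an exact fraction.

M(10) = -80/3 kN·m

Load 1 — point force P=6 kN at a=40/3 m (b=L-a=20/3):
  M_1 = Pb²(3a+b)x/L³ - Pab²/L²  [x≤a] = 6·(20/3)²·(3·(40/3)+(20/3))·10/20³ - 6·(40/3)·(20/3)²/20² = 20/3 kN·m
Load 2 — uniform load w=-8 kN/m over full span:
  M_2 = wLx/2 - wL²/12 - wx²/2 = (-8)·20·10/2 - (-8)·20²/12 - (-8)·10²/2 = -400/3 kN·m
Load 3 — triangular load w₀=12 kN/m (0→w₀ over full span):
  M_3 = 3w₀Lx/20 - w₀L²/30 - w₀x³/(6L) = 3·12·20·10/20 - 12·20²/30 - 12·10³/(6·20) = 100 kN·m
Superposition: M = Σ M_i = -80/3 kN·m ≈ -26.666667 kN·m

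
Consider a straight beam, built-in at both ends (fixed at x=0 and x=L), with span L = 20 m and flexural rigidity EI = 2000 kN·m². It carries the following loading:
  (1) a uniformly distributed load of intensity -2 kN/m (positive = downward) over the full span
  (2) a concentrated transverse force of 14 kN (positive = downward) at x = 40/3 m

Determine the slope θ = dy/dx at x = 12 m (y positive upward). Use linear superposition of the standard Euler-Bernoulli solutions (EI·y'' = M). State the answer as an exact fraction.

θ(12) = -29/1125 rad

Load 1 — uniform load w=-2 kN/m over full span:
  θ_1 = -wx(L-x)(L-2x)/(12EI) = -(-2)·12·(20-12)·(20-2·12)/(12·2000) = -4/125 rad
Load 2 — point force P=14 kN at a=40/3 m (b=L-a=20/3):
  θ_2 = -Pb²x(2aL-(3a+b)x)/(2L³EI)  [x≤a] = -14·(20/3)²·12·(2·(40/3)·20-(3·(40/3)+(20/3))·12)/(2·20³·2000) = 7/1125 rad
Superposition: θ = Σ θ_i = -29/1125 rad ≈ -0.025778 rad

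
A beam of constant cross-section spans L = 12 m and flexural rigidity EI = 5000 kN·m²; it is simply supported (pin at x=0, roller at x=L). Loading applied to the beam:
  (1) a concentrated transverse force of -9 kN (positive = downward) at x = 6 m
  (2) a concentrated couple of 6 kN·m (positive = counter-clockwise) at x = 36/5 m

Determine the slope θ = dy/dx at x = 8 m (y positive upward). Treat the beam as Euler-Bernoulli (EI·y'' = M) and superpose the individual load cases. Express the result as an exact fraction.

Load 1 — point force P=-9 kN at a=6 m (b=L-a=6):
  θ_1 = -Pa(2L²-6Lx+3x²+a²)/(6LEI)  [x>a] = -(-9)·6·(2·12²-6·12·8+3·8²+6²)/(6·12·5000) = -9/1000 rad
Load 2 — applied couple M₀=6 kN·m at a=36/5 m (b=L-a=24/5):
  θ_2 = (M₀x²/(2L)-M₀(x-a)+C₁)/EI  [x>a] with C₁=M₀(3b²-L²)/(6L)=-156/25 = (6·8²/(2·12)-6·(8-(36/5))+(-156/25))/5000 = 31/31250 rad
Superposition: θ = Σ θ_i = -1001/125000 rad ≈ -0.008008 rad

θ(8) = -1001/125000 rad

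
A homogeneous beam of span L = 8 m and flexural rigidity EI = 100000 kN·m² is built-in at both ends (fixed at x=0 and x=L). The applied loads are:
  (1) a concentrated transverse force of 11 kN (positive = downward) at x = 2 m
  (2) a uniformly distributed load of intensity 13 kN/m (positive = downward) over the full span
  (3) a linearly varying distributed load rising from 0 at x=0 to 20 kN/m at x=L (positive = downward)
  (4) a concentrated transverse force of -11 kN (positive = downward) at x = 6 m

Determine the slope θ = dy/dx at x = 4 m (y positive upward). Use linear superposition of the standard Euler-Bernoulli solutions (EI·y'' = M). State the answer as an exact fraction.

Load 1 — point force P=11 kN at a=2 m (b=L-a=6):
  θ_1 = Pa²(L-x)(2bL-(3b+a)(L-x))/(2L³EI)  [x>a] = 11·2²·(8-4)·(2·6·8-(3·6+2)·(8-4))/(2·8³·100000) = 11/400000 rad
Load 2 — uniform load w=13 kN/m over full span:
  θ_2 = -wx(L-x)(L-2x)/(12EI) = -13·4·(8-4)·(8-2·4)/(12·100000) = 0 rad
Load 3 — triangular load w₀=20 kN/m (0→w₀ over full span):
  θ_3 = -w₀(2x(L-x)(L-2x)(x+2L)+x²(L-x)²)/(120LEI) = -20·(2·4·(8-4)·(8-2·4)·(4+2·8)+4²·(8-4)²)/(120·8·100000) = -1/18750 rad
Load 4 — point force P=-11 kN at a=6 m (b=L-a=2):
  θ_4 = -Pb²x(2aL-(3a+b)x)/(2L³EI)  [x≤a] = -(-11)·2²·4·(2·6·8-(3·6+2)·4)/(2·8³·100000) = 11/400000 rad
Superposition: θ = Σ θ_i = 1/600000 rad ≈ 0.000002 rad

θ(4) = 1/600000 rad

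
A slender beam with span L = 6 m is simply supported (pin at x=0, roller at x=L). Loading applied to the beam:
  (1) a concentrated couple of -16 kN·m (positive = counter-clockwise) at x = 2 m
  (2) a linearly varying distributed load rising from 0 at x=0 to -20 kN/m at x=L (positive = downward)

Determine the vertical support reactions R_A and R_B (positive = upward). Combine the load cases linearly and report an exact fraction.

Load 1 — applied couple M₀=-16 kN·m at a=2 m (b=L-a=4):
  R_A = M₀/L = (-16)/6 = -8/3 kN
  R_B = -M₀/L = -(-16)/6 = 8/3 kN
Load 2 — triangular load w₀=-20 kN/m (0→w₀ over full span):
  R_A = w₀L/6 = (-20)·6/6 = -20 kN
  R_B = w₀L/3 = (-20)·6/3 = -40 kN
Superposition: R_A = -68/3 kN, R_B = -112/3 kN

R_A = -68/3 kN, R_B = -112/3 kN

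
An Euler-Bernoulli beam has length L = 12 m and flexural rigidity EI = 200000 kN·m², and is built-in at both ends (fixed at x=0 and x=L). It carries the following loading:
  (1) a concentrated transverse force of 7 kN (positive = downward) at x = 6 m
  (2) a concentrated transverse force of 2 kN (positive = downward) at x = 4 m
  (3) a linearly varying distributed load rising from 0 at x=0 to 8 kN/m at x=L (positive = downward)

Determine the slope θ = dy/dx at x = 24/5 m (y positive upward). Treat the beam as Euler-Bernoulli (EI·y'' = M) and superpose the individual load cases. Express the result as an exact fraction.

θ(24/5) = -6859/31250000 rad

Load 1 — point force P=7 kN at a=6 m (b=L-a=6):
  θ_1 = -Pb²x(2aL-(3a+b)x)/(2L³EI)  [x≤a] = -7·6²·(24/5)·(2·6·12-(3·6+6)·(24/5))/(2·12³·200000) = -63/1250000 rad
Load 2 — point force P=2 kN at a=4 m (b=L-a=8):
  θ_2 = Pa²(L-x)(2bL-(3b+a)(L-x))/(2L³EI)  [x>a] = 2·4²·(12-(24/5))·(2·8·12-(3·8+4)·(12-(24/5)))/(2·12³·200000) = -1/312500 rad
Load 3 — triangular load w₀=8 kN/m (0→w₀ over full span):
  θ_3 = -w₀(2x(L-x)(L-2x)(x+2L)+x²(L-x)²)/(120LEI) = -8·(2·(24/5)·(12-(24/5))·(12-2·(24/5))·((24/5)+2·12)+(24/5)²·(12-(24/5))²)/(120·12·200000) = -324/1953125 rad
Superposition: θ = Σ θ_i = -6859/31250000 rad ≈ -0.000219 rad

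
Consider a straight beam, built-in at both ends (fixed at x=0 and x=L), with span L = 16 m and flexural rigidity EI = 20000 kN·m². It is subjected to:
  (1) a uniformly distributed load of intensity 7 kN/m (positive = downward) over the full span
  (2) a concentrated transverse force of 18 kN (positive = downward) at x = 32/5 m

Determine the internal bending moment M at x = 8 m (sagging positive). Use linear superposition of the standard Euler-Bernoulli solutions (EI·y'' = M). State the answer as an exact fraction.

Load 1 — uniform load w=7 kN/m over full span:
  M_1 = wLx/2 - wL²/12 - wx²/2 = 7·16·8/2 - 7·16²/12 - 7·8²/2 = 224/3 kN·m
Load 2 — point force P=18 kN at a=32/5 m (b=L-a=48/5):
  M_2 = Pa²(a+3b)(L-x)/L³ - Pa²b/L²  [x>a] = 18·(32/5)²·((32/5)+3·(48/5))·(16-8)/16³ - 18·(32/5)²·(48/5)/16² = 576/25 kN·m
Superposition: M = Σ M_i = 7328/75 kN·m ≈ 97.706667 kN·m

M(8) = 7328/75 kN·m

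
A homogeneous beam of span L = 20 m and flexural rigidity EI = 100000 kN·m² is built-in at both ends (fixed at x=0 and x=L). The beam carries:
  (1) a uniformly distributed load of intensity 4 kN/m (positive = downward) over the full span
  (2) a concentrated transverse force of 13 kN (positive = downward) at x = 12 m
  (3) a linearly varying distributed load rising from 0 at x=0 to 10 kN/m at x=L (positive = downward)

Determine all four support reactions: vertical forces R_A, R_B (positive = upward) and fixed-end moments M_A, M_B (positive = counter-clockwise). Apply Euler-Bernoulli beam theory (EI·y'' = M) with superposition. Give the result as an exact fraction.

R_A = 9322/125 kN, M_A = 21872/75 kN·m, R_B = 14803/125 kN, M_B = -27808/75 kN·m

Load 1 — uniform load w=4 kN/m over full span:
  R_A = wL/2 = 4·20/2 = 40 kN
  M_A = wL²/12 = 4·20²/12 = 400/3 kN·m
  R_B = wL/2 = 4·20/2 = 40 kN
  M_B = -wL²/12 = -4·20²/12 = -400/3 kN·m
Load 2 — point force P=13 kN at a=12 m (b=L-a=8):
  R_A = Pb²(3a+b)/L³ = 13·8²·(3·12+8)/20³ = 572/125 kN
  M_A = Pab²/L² = 13·12·8²/20² = 624/25 kN·m
  R_B = Pa²(a+3b)/L³ = 13·12²·(12+3·8)/20³ = 1053/125 kN
  M_B = -Pa²b/L² = -13·12²·8/20² = -936/25 kN·m
Load 3 — triangular load w₀=10 kN/m (0→w₀ over full span):
  R_A = 3w₀L/20 = 3·10·20/20 = 30 kN
  M_A = w₀L²/30 = 10·20²/30 = 400/3 kN·m
  R_B = 7w₀L/20 = 7·10·20/20 = 70 kN
  M_B = -w₀L²/20 = -10·20²/20 = -200 kN·m
Superposition: R_A = 9322/125 kN, M_A = 21872/75 kN·m, R_B = 14803/125 kN, M_B = -27808/75 kN·m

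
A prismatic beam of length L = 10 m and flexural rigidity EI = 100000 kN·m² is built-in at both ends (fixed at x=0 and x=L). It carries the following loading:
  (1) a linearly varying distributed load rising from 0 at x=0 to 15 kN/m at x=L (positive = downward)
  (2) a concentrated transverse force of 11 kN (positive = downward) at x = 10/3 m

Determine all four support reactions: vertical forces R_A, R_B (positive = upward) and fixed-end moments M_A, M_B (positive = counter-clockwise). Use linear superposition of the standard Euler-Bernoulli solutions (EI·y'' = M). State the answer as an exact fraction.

Load 1 — triangular load w₀=15 kN/m (0→w₀ over full span):
  R_A = 3w₀L/20 = 3·15·10/20 = 45/2 kN
  M_A = w₀L²/30 = 15·10²/30 = 50 kN·m
  R_B = 7w₀L/20 = 7·15·10/20 = 105/2 kN
  M_B = -w₀L²/20 = -15·10²/20 = -75 kN·m
Load 2 — point force P=11 kN at a=10/3 m (b=L-a=20/3):
  R_A = Pb²(3a+b)/L³ = 11·(20/3)²·(3·(10/3)+(20/3))/10³ = 220/27 kN
  M_A = Pab²/L² = 11·(10/3)·(20/3)²/10² = 440/27 kN·m
  R_B = Pa²(a+3b)/L³ = 11·(10/3)²·((10/3)+3·(20/3))/10³ = 77/27 kN
  M_B = -Pa²b/L² = -11·(10/3)²·(20/3)/10² = -220/27 kN·m
Superposition: R_A = 1655/54 kN, M_A = 1790/27 kN·m, R_B = 2989/54 kN, M_B = -2245/27 kN·m

R_A = 1655/54 kN, M_A = 1790/27 kN·m, R_B = 2989/54 kN, M_B = -2245/27 kN·m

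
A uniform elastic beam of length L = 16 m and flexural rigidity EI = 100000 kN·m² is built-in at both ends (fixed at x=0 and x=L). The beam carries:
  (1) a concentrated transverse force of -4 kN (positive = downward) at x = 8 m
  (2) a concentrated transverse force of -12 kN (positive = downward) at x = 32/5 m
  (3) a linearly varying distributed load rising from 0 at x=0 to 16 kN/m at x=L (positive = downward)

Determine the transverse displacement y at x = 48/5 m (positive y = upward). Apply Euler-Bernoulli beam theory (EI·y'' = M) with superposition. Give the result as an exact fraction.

y(48/5) = -1522304/146484375 m

Load 1 — point force P=-4 kN at a=8 m (b=L-a=8):
  y_1 = -Pa²(L-x)²(3bL-(3b+a)(L-x))/(6L³EI)  [x>a] = -(-4)·8²·(16-(48/5))²·(3·8·16-(3·8+8)·(16-(48/5)))/(6·16³·100000) = 896/1171875 m
Load 2 — point force P=-12 kN at a=32/5 m (b=L-a=48/5):
  y_2 = -Pa²(L-x)²(3bL-(3b+a)(L-x))/(6L³EI)  [x>a] = -(-12)·(32/5)²·(16-(48/5))²·(3·(48/5)·16-(3·(48/5)+(32/5))·(16-(48/5)))/(6·16³·100000) = 94208/48828125 m
Load 3 — triangular load w₀=16 kN/m (0→w₀ over full span):
  y_3 = -w₀x²(L-x)²(x+2L)/(120LEI) = -16·(48/5)²·(16-(48/5))²·((48/5)+2·16)/(120·16·100000) = -638976/48828125 m
Superposition: y = Σ y_i = -1522304/146484375 m ≈ -0.010392 m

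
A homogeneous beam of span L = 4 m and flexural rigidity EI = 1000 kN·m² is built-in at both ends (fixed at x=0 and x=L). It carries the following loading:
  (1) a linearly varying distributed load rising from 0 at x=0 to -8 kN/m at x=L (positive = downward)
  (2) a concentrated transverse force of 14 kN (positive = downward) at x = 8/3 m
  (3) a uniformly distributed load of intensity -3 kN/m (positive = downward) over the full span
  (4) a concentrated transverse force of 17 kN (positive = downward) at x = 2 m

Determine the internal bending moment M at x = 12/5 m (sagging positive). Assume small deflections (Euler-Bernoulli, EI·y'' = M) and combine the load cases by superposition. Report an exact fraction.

M(12/5) = 35489/6750 kN·m

Load 1 — triangular load w₀=-8 kN/m (0→w₀ over full span):
  M_1 = 3w₀Lx/20 - w₀L²/30 - w₀x³/(6L) = 3·(-8)·4·(12/5)/20 - (-8)·4²/30 - (-8)·(12/5)³/(6·4) = -992/375 kN·m
Load 2 — point force P=14 kN at a=8/3 m (b=L-a=4/3):
  M_2 = Pb²(3a+b)x/L³ - Pab²/L²  [x≤a] = 14·(4/3)²·(3·(8/3)+(4/3))·(12/5)/4³ - 14·(8/3)·(4/3)²/4² = 616/135 kN·m
Load 3 — uniform load w=-3 kN/m over full span:
  M_3 = wLx/2 - wL²/12 - wx²/2 = (-3)·4·(12/5)/2 - (-3)·4²/12 - (-3)·(12/5)²/2 = -44/25 kN·m
Load 4 — point force P=17 kN at a=2 m (b=L-a=2):
  M_4 = Pa²(a+3b)(L-x)/L³ - Pa²b/L²  [x>a] = 17·2²·(2+3·2)·(4-(12/5))/4³ - 17·2²·2/4² = 51/10 kN·m
Superposition: M = Σ M_i = 35489/6750 kN·m ≈ 5.257630 kN·m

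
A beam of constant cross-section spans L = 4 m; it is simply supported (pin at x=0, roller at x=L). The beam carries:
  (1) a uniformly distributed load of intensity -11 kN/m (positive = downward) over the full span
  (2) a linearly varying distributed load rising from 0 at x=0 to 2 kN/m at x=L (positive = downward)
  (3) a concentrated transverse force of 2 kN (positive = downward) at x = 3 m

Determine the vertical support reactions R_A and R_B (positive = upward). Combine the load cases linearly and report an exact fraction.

Load 1 — uniform load w=-11 kN/m over full span:
  R_A = wL/2 = (-11)·4/2 = -22 kN
  R_B = wL/2 = (-11)·4/2 = -22 kN
Load 2 — triangular load w₀=2 kN/m (0→w₀ over full span):
  R_A = w₀L/6 = 2·4/6 = 4/3 kN
  R_B = w₀L/3 = 2·4/3 = 8/3 kN
Load 3 — point force P=2 kN at a=3 m (b=L-a=1):
  R_A = Pb/L = 2·1/4 = 1/2 kN
  R_B = Pa/L = 2·3/4 = 3/2 kN
Superposition: R_A = -121/6 kN, R_B = -107/6 kN

R_A = -121/6 kN, R_B = -107/6 kN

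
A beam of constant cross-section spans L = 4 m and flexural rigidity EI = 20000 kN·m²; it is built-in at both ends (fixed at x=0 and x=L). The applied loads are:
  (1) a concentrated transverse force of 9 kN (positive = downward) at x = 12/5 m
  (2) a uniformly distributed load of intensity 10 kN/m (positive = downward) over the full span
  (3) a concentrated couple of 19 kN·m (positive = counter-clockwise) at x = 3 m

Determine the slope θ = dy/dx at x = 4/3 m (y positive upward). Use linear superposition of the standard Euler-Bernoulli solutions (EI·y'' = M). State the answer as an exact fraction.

θ(4/3) = -180413/405000000 rad

Load 1 — point force P=9 kN at a=12/5 m (b=L-a=8/5):
  θ_1 = -Pb²x(2aL-(3a+b)x)/(2L³EI)  [x≤a] = -9·(8/5)²·(4/3)·(2·(12/5)·4-(3·(12/5)+(8/5))·(4/3))/(2·4³·20000) = -7/78125 rad
Load 2 — uniform load w=10 kN/m over full span:
  θ_2 = -wx(L-x)(L-2x)/(12EI) = -10·(4/3)·(4-(4/3))·(4-2·(4/3))/(12·20000) = -2/10125 rad
Load 3 — applied couple M₀=19 kN·m at a=3 m (b=L-a=1):
  θ_3 = (R_Ax²/2 - M_Ax)/EI  [x≤a] with R_A=171/32, M_A=95/16 = ((171/32)·(4/3)²/2 - (95/16)·(4/3))/20000 = -19/120000 rad
Superposition: θ = Σ θ_i = -180413/405000000 rad ≈ -0.000445 rad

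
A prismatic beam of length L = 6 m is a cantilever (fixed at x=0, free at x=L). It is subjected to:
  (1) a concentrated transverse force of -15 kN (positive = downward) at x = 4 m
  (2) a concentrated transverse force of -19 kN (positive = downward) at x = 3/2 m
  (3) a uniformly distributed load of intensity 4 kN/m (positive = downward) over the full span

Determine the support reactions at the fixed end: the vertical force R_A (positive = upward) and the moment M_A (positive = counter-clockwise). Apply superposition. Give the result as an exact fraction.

Load 1 — point force P=-15 kN at a=4 m (b=L-a=2):
  R_A = P = (-15) = -15 kN
  M_A = Pa = (-15)·4 = -60 kN·m
Load 2 — point force P=-19 kN at a=3/2 m (b=L-a=9/2):
  R_A = P = (-19) = -19 kN
  M_A = Pa = (-19)·(3/2) = -57/2 kN·m
Load 3 — uniform load w=4 kN/m over full span:
  R_A = wL = 4·6 = 24 kN
  M_A = wL²/2 = 4·6²/2 = 72 kN·m
Superposition: R_A = -10 kN, M_A = -33/2 kN·m

R_A = -10 kN, M_A = -33/2 kN·m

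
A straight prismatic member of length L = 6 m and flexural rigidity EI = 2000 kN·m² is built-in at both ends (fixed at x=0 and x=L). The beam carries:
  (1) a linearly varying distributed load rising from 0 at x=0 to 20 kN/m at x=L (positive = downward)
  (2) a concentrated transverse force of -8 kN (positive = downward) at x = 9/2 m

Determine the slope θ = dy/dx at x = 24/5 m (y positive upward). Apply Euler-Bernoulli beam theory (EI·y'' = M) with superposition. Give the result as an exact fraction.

θ(24/5) = 1899/250000 rad

Load 1 — triangular load w₀=20 kN/m (0→w₀ over full span):
  θ_1 = -w₀(2x(L-x)(L-2x)(x+2L)+x²(L-x)²)/(120LEI) = -20·(2·(24/5)·(6-(24/5))·(6-2·(24/5))·((24/5)+2·6)+(24/5)²·(6-(24/5))²)/(120·6·2000) = 144/15625 rad
Load 2 — point force P=-8 kN at a=9/2 m (b=L-a=3/2):
  θ_2 = Pa²(L-x)(2bL-(3b+a)(L-x))/(2L³EI)  [x>a] = (-8)·(9/2)²·(6-(24/5))·(2·(3/2)·6-(3·(3/2)+(9/2))·(6-(24/5)))/(2·6³·2000) = -81/50000 rad
Superposition: θ = Σ θ_i = 1899/250000 rad ≈ 0.007596 rad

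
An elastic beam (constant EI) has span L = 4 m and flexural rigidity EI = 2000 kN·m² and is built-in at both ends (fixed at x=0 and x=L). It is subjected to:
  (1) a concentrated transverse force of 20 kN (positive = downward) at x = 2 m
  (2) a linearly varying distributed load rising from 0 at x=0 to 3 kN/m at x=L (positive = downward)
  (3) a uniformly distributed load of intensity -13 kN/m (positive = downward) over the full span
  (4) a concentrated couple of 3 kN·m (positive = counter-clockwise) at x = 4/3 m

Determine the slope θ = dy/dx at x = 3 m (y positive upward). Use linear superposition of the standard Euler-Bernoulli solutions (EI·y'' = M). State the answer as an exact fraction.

θ(3) = -197/320000 rad

Load 1 — point force P=20 kN at a=2 m (b=L-a=2):
  θ_1 = Pa²(L-x)(2bL-(3b+a)(L-x))/(2L³EI)  [x>a] = 20·2²·(4-3)·(2·2·4-(3·2+2)·(4-3))/(2·4³·2000) = 1/400 rad
Load 2 — triangular load w₀=3 kN/m (0→w₀ over full span):
  θ_2 = -w₀(2x(L-x)(L-2x)(x+2L)+x²(L-x)²)/(120LEI) = -3·(2·3·(4-3)·(4-2·3)·(3+2·4)+3²·(4-3)²)/(120·4·2000) = 123/320000 rad
Load 3 — uniform load w=-13 kN/m over full span:
  θ_3 = -wx(L-x)(L-2x)/(12EI) = -(-13)·3·(4-3)·(4-2·3)/(12·2000) = -13/4000 rad
Load 4 — applied couple M₀=3 kN·m at a=4/3 m (b=L-a=8/3):
  θ_4 = (R_Ax²/2 - M_Ax - M₀(x-a))/EI  [x>a] with R_A=1, M_A=0 = (1·3²/2 - 0·3 - 3·(3-(4/3)))/2000 = -1/4000 rad
Superposition: θ = Σ θ_i = -197/320000 rad ≈ -0.000616 rad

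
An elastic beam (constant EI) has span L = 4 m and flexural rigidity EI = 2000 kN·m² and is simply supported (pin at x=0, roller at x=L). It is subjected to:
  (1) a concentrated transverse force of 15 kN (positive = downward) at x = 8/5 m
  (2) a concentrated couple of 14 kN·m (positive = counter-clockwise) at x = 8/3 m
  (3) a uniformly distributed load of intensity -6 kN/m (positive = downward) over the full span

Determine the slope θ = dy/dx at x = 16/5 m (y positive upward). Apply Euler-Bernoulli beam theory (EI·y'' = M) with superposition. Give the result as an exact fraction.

Load 1 — point force P=15 kN at a=8/5 m (b=L-a=12/5):
  θ_1 = -Pa(2L²-6Lx+3x²+a²)/(6LEI)  [x>a] = -15·(8/5)·(2·4²-6·4·(16/5)+3·(16/5)²+(8/5)²)/(6·4·2000) = 18/3125 rad
Load 2 — applied couple M₀=14 kN·m at a=8/3 m (b=L-a=4/3):
  θ_2 = (M₀x²/(2L)-M₀(x-a)+C₁)/EI  [x>a] with C₁=M₀(3b²-L²)/(6L)=-56/9 = (14·(16/5)²/(2·4)-14·((16/5)-(8/3))+(-56/9))/2000 = 119/56250 rad
Load 3 — uniform load w=-6 kN/m over full span:
  θ_3 = -w(L³-6Lx²+4x³)/(24EI) = -(-6)·(4³-6·4·(16/5)²+4·(16/5)³)/(24·2000) = -99/15625 rad
Superposition: θ = Σ θ_i = 433/281250 rad ≈ 0.001540 rad

θ(16/5) = 433/281250 rad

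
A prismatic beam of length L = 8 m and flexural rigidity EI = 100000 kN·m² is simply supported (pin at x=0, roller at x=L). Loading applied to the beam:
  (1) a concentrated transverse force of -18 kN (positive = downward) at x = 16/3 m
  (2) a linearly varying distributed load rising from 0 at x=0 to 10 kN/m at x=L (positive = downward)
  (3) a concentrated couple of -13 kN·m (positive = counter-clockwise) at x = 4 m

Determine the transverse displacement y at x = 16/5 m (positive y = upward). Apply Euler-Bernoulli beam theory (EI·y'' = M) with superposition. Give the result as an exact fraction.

Load 1 — point force P=-18 kN at a=16/3 m (b=L-a=8/3):
  y_1 = -Pbx(L²-b²-x²)/(6LEI)  [x≤a] = -(-18)·(8/3)·(16/5)·(8²-(8/3)²-(16/5)²)/(6·8·100000) = 5248/3515625 m
Load 2 — triangular load w₀=10 kN/m (0→w₀ over full span):
  y_2 = -w₀x(7L⁴-10L²x²+3x⁴)/(360LEI) = -10·(16/5)·(7·8⁴-10·8²·(16/5)²+3·(16/5)⁴)/(360·8·100000) = -73024/29296875 m
Load 3 — applied couple M₀=-13 kN·m at a=4 m (b=L-a=4):
  y_3 = (M₀x³/(6L)+C₁x)/EI  [x≤a] with C₁=M₀(3b²-L²)/(6L)=13/3 = ((-13)·(16/5)³/(6·8)+(13/3)·(16/5))/100000 = 39/781250 m
Superposition: y = Σ y_i = -166969/175781250 m ≈ -0.000950 m

y(16/5) = -166969/175781250 m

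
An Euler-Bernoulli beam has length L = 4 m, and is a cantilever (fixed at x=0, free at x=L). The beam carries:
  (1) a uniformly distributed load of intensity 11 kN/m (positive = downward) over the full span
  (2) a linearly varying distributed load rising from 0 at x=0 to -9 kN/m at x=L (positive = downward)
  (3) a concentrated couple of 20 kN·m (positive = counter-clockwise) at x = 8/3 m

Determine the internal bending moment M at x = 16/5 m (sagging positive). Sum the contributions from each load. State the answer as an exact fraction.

M(16/5) = -104/125 kN·m

Load 1 — uniform load w=11 kN/m over full span:
  M_1 = -w(L-x)²/2 = -11·(4-(16/5))²/2 = -88/25 kN·m
Load 2 — triangular load w₀=-9 kN/m (0→w₀ over full span):
  M_2 = w₀Lx/2 - w₀L²/3 - w₀x³/(6L) = (-9)·4·(16/5)/2 - (-9)·4²/3 - (-9)·(16/5)³/(6·4) = 336/125 kN·m
Load 3 — applied couple M₀=20 kN·m at a=8/3 m (b=L-a=4/3):
  M_3 = 0  [x>a] = 0 kN·m
Superposition: M = Σ M_i = -104/125 kN·m ≈ -0.832000 kN·m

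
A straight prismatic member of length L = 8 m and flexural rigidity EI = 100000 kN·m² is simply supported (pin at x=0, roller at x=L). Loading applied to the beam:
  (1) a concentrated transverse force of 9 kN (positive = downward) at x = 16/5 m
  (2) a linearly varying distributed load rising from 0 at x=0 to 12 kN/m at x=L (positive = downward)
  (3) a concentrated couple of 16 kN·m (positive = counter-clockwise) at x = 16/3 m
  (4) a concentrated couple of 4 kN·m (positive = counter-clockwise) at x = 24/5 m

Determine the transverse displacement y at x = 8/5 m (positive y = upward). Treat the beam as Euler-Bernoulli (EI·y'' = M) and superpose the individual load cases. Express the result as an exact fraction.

Load 1 — point force P=9 kN at a=16/5 m (b=L-a=24/5):
  y_1 = -Pbx(L²-b²-x²)/(6LEI)  [x≤a] = -9·(24/5)·(8/5)·(8²-(24/5)²-(8/5)²)/(6·8·100000) = -216/390625 m
Load 2 — triangular load w₀=12 kN/m (0→w₀ over full span):
  y_2 = -w₀x(7L⁴-10L²x²+3x⁴)/(360LEI) = -12·(8/5)·(7·8⁴-10·8²·(8/5)²+3·(8/5)⁴)/(360·8·100000) = -88064/48828125 m
Load 3 — applied couple M₀=16 kN·m at a=16/3 m (b=L-a=8/3):
  y_3 = (M₀x³/(6L)+C₁x)/EI  [x≤a] with C₁=M₀(3b²-L²)/(6L)=-128/9 = (16·(8/5)³/(6·8)+(-128/9)·(8/5))/100000 = -752/3515625 m
Load 4 — applied couple M₀=4 kN·m at a=24/5 m (b=L-a=16/5):
  y_4 = (M₀x³/(6L)+C₁x)/EI  [x≤a] with C₁=M₀(3b²-L²)/(6L)=-208/75 = (4·(8/5)³/(6·8)+(-208/75)·(8/5))/100000 = -16/390625 m
Superposition: y = Σ y_i = -1147576/439453125 m ≈ -0.002611 m

y(8/5) = -1147576/439453125 m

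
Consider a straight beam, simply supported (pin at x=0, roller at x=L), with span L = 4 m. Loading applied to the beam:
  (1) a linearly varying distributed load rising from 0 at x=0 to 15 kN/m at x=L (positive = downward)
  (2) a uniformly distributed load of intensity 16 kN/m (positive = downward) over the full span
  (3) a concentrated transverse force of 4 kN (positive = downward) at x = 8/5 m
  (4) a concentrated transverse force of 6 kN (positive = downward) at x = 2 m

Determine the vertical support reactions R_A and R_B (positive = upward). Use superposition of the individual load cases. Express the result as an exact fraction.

Load 1 — triangular load w₀=15 kN/m (0→w₀ over full span):
  R_A = w₀L/6 = 15·4/6 = 10 kN
  R_B = w₀L/3 = 15·4/3 = 20 kN
Load 2 — uniform load w=16 kN/m over full span:
  R_A = wL/2 = 16·4/2 = 32 kN
  R_B = wL/2 = 16·4/2 = 32 kN
Load 3 — point force P=4 kN at a=8/5 m (b=L-a=12/5):
  R_A = Pb/L = 4·(12/5)/4 = 12/5 kN
  R_B = Pa/L = 4·(8/5)/4 = 8/5 kN
Load 4 — point force P=6 kN at a=2 m (b=L-a=2):
  R_A = Pb/L = 6·2/4 = 3 kN
  R_B = Pa/L = 6·2/4 = 3 kN
Superposition: R_A = 237/5 kN, R_B = 283/5 kN

R_A = 237/5 kN, R_B = 283/5 kN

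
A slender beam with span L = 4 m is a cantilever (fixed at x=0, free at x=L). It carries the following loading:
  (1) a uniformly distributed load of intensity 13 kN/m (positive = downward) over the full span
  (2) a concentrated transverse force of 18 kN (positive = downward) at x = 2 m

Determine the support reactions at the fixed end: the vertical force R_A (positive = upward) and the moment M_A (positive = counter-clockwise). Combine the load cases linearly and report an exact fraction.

R_A = 70 kN, M_A = 140 kN·m

Load 1 — uniform load w=13 kN/m over full span:
  R_A = wL = 13·4 = 52 kN
  M_A = wL²/2 = 13·4²/2 = 104 kN·m
Load 2 — point force P=18 kN at a=2 m (b=L-a=2):
  R_A = P = 18 kN
  M_A = Pa = 18·2 = 36 kN·m
Superposition: R_A = 70 kN, M_A = 140 kN·m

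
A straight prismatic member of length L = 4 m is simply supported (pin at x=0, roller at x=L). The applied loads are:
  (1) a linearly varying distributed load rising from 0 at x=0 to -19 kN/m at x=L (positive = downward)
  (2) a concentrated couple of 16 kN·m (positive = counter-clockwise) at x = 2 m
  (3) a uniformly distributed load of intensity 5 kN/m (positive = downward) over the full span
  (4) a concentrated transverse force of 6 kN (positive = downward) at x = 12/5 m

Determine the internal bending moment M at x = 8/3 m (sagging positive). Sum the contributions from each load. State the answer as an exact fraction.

Load 1 — triangular load w₀=-19 kN/m (0→w₀ over full span):
  M_1 = w₀Lx/6 - w₀x³/(6L) = (-19)·4·(8/3)/6 - (-19)·(8/3)³/(6·4) = -1520/81 kN·m
Load 2 — applied couple M₀=16 kN·m at a=2 m (b=L-a=2):
  M_2 = M₀x/L - M₀  [x>a] = 16·(8/3)/4 - 16 = -16/3 kN·m
Load 3 — uniform load w=5 kN/m over full span:
  M_3 = wx(L-x)/2 = 5·(8/3)·(4-(8/3))/2 = 80/9 kN·m
Load 4 — point force P=6 kN at a=12/5 m (b=L-a=8/5):
  M_4 = Pa(L-x)/L  [x>a] = 6·(12/5)·(4-(8/3))/4 = 24/5 kN·m
Superposition: M = Σ M_i = -4216/405 kN·m ≈ -10.409877 kN·m

M(8/3) = -4216/405 kN·m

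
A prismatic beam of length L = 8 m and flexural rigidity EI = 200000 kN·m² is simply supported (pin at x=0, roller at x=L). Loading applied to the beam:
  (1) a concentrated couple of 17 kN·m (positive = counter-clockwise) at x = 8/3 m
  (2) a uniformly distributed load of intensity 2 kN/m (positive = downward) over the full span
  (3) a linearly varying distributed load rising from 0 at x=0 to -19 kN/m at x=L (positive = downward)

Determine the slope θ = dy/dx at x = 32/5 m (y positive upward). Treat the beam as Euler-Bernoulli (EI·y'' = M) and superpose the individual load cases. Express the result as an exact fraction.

θ(32/5) = -200033/281250000 rad

Load 1 — applied couple M₀=17 kN·m at a=8/3 m (b=L-a=16/3):
  θ_1 = (M₀x²/(2L)-M₀(x-a)+C₁)/EI  [x>a] with C₁=M₀(3b²-L²)/(6L)=68/9 = (17·(32/5)²/(2·8)-17·((32/5)-(8/3))+(68/9))/200000 = -697/11250000 rad
Load 2 — uniform load w=2 kN/m over full span:
  θ_2 = -w(L³-6Lx²+4x³)/(24EI) = -2·(8³-6·8·(32/5)²+4·(32/5)³)/(24·200000) = 66/390625 rad
Load 3 — triangular load w₀=-19 kN/m (0→w₀ over full span):
  θ_3 = -w₀(7L⁴-30L²x²+15x⁴)/(360LEI) = -(-19)·(7·8⁴-30·8²·(32/5)²+15·(32/5)⁴)/(360·8·200000) = -14383/17578125 rad
Superposition: θ = Σ θ_i = -200033/281250000 rad ≈ -0.000711 rad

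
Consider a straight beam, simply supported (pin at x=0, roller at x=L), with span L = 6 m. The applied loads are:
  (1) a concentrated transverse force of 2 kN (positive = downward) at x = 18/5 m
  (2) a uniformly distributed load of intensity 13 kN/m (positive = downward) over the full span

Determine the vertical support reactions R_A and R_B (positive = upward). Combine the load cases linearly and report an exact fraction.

R_A = 199/5 kN, R_B = 201/5 kN

Load 1 — point force P=2 kN at a=18/5 m (b=L-a=12/5):
  R_A = Pb/L = 2·(12/5)/6 = 4/5 kN
  R_B = Pa/L = 2·(18/5)/6 = 6/5 kN
Load 2 — uniform load w=13 kN/m over full span:
  R_A = wL/2 = 13·6/2 = 39 kN
  R_B = wL/2 = 13·6/2 = 39 kN
Superposition: R_A = 199/5 kN, R_B = 201/5 kN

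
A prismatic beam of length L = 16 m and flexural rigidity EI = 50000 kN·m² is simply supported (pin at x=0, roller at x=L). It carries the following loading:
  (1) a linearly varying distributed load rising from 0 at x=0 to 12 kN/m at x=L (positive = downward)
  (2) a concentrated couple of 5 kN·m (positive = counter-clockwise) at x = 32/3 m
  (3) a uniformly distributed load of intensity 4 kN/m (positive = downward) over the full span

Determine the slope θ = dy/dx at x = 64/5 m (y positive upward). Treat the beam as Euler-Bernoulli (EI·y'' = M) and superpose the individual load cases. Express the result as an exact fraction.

θ(64/5) = 482893/17578125 rad

Load 1 — triangular load w₀=12 kN/m (0→w₀ over full span):
  θ_1 = -w₀(7L⁴-30L²x²+15x⁴)/(360LEI) = -12·(7·16⁴-30·16²·(64/5)²+15·(64/5)⁴)/(360·16·50000) = 96896/5859375 rad
Load 2 — applied couple M₀=5 kN·m at a=32/3 m (b=L-a=16/3):
  θ_2 = (M₀x²/(2L)-M₀(x-a)+C₁)/EI  [x>a] with C₁=M₀(3b²-L²)/(6L)=-80/9 = (5·(64/5)²/(2·16)-5·((64/5)-(32/3))+(-80/9))/50000 = 17/140625 rad
Load 3 — uniform load w=4 kN/m over full span:
  θ_3 = -w(L³-6Lx²+4x³)/(24EI) = -4·(16³-6·16·(64/5)²+4·(64/5)³)/(24·50000) = 4224/390625 rad
Superposition: θ = Σ θ_i = 482893/17578125 rad ≈ 0.027471 rad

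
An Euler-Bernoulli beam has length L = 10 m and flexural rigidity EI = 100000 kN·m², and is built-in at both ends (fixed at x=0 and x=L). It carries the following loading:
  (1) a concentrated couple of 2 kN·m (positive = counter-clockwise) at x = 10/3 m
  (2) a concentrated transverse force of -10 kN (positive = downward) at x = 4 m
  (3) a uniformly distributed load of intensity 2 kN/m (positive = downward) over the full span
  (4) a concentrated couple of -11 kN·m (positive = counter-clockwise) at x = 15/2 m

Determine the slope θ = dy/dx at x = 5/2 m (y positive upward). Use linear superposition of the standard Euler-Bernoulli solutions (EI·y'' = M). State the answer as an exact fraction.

θ(5/2) = 2183/38400000 rad

Load 1 — applied couple M₀=2 kN·m at a=10/3 m (b=L-a=20/3):
  θ_1 = (R_Ax²/2 - M_Ax)/EI  [x≤a] with R_A=4/15, M_A=0 = ((4/15)·(5/2)²/2 - 0·(5/2))/100000 = 1/120000 rad
Load 2 — point force P=-10 kN at a=4 m (b=L-a=6):
  θ_2 = -Pb²x(2aL-(3a+b)x)/(2L³EI)  [x≤a] = -(-10)·6²·(5/2)·(2·4·10-(3·4+6)·(5/2))/(2·10³·100000) = 63/400000 rad
Load 3 — uniform load w=2 kN/m over full span:
  θ_3 = -wx(L-x)(L-2x)/(12EI) = -2·(5/2)·(10-(5/2))·(10-2·(5/2))/(12·100000) = -1/6400 rad
Load 4 — applied couple M₀=-11 kN·m at a=15/2 m (b=L-a=5/2):
  θ_4 = (R_Ax²/2 - M_Ax)/EI  [x≤a] with R_A=-99/80, M_A=-55/16 = ((-99/80)·(5/2)²/2 - (-55/16)·(5/2))/100000 = 121/2560000 rad
Superposition: θ = Σ θ_i = 2183/38400000 rad ≈ 0.000057 rad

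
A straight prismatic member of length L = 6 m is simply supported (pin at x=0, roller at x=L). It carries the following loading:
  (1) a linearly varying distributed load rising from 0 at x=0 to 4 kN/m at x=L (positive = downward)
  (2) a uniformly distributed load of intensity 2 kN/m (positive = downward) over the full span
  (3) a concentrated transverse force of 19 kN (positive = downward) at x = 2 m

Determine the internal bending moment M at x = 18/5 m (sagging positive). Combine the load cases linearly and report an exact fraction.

M(18/5) = 4132/125 kN·m

Load 1 — triangular load w₀=4 kN/m (0→w₀ over full span):
  M_1 = w₀Lx/6 - w₀x³/(6L) = 4·6·(18/5)/6 - 4·(18/5)³/(6·6) = 1152/125 kN·m
Load 2 — uniform load w=2 kN/m over full span:
  M_2 = wx(L-x)/2 = 2·(18/5)·(6-(18/5))/2 = 216/25 kN·m
Load 3 — point force P=19 kN at a=2 m (b=L-a=4):
  M_3 = Pa(L-x)/L  [x>a] = 19·2·(6-(18/5))/6 = 76/5 kN·m
Superposition: M = Σ M_i = 4132/125 kN·m ≈ 33.056000 kN·m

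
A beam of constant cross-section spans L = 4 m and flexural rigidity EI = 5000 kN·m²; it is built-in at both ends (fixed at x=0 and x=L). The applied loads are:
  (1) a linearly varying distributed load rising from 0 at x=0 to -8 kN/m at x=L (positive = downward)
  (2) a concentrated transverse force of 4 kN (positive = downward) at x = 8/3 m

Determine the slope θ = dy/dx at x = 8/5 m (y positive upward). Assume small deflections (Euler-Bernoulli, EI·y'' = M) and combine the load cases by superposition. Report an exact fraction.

θ(8/5) = 464/3515625 rad

Load 1 — triangular load w₀=-8 kN/m (0→w₀ over full span):
  θ_1 = -w₀(2x(L-x)(L-2x)(x+2L)+x²(L-x)²)/(120LEI) = -(-8)·(2·(8/5)·(4-(8/5))·(4-2·(8/5))·((8/5)+2·4)+(8/5)²·(4-(8/5))²)/(120·4·5000) = 96/390625 rad
Load 2 — point force P=4 kN at a=8/3 m (b=L-a=4/3):
  θ_2 = -Pb²x(2aL-(3a+b)x)/(2L³EI)  [x≤a] = -4·(4/3)²·(8/5)·(2·(8/3)·4-(3·(8/3)+(4/3))·(8/5))/(2·4³·5000) = -16/140625 rad
Superposition: θ = Σ θ_i = 464/3515625 rad ≈ 0.000132 rad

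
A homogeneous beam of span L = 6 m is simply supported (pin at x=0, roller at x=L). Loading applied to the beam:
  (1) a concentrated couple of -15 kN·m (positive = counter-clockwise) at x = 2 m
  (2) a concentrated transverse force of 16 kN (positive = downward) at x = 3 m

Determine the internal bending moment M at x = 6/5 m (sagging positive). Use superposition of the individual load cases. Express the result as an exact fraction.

M(6/5) = 33/5 kN·m

Load 1 — applied couple M₀=-15 kN·m at a=2 m (b=L-a=4):
  M_1 = M₀x/L  [x≤a] = (-15)·(6/5)/6 = -3 kN·m
Load 2 — point force P=16 kN at a=3 m (b=L-a=3):
  M_2 = Pbx/L  [x≤a] = 16·3·(6/5)/6 = 48/5 kN·m
Superposition: M = Σ M_i = 33/5 kN·m ≈ 6.600000 kN·m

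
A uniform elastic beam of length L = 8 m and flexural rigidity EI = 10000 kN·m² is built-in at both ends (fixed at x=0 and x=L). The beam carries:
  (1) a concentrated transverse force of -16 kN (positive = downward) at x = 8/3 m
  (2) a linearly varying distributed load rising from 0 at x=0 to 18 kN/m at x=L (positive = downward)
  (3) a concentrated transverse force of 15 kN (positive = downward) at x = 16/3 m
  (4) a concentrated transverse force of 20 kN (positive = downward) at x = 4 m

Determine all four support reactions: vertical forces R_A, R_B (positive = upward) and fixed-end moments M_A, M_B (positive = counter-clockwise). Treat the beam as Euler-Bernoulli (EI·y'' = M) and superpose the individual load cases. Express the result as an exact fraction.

Load 1 — point force P=-16 kN at a=8/3 m (b=L-a=16/3):
  R_A = Pb²(3a+b)/L³ = (-16)·(16/3)²·(3·(8/3)+(16/3))/8³ = -320/27 kN
  M_A = Pab²/L² = (-16)·(8/3)·(16/3)²/8² = -512/27 kN·m
  R_B = Pa²(a+3b)/L³ = (-16)·(8/3)²·((8/3)+3·(16/3))/8³ = -112/27 kN
  M_B = -Pa²b/L² = -(-16)·(8/3)²·(16/3)/8² = 256/27 kN·m
Load 2 — triangular load w₀=18 kN/m (0→w₀ over full span):
  R_A = 3w₀L/20 = 3·18·8/20 = 108/5 kN
  M_A = w₀L²/30 = 18·8²/30 = 192/5 kN·m
  R_B = 7w₀L/20 = 7·18·8/20 = 252/5 kN
  M_B = -w₀L²/20 = -18·8²/20 = -288/5 kN·m
Load 3 — point force P=15 kN at a=16/3 m (b=L-a=8/3):
  R_A = Pb²(3a+b)/L³ = 15·(8/3)²·(3·(16/3)+(8/3))/8³ = 35/9 kN
  M_A = Pab²/L² = 15·(16/3)·(8/3)²/8² = 80/9 kN·m
  R_B = Pa²(a+3b)/L³ = 15·(16/3)²·((16/3)+3·(8/3))/8³ = 100/9 kN
  M_B = -Pa²b/L² = -15·(16/3)²·(8/3)/8² = -160/9 kN·m
Load 4 — point force P=20 kN at a=4 m (b=L-a=4):
  R_A = Pb²(3a+b)/L³ = 20·4²·(3·4+4)/8³ = 10 kN
  M_A = Pab²/L² = 20·4·4²/8² = 20 kN·m
  R_B = Pa²(a+3b)/L³ = 20·4²·(4+3·4)/8³ = 10 kN
  M_B = -Pa²b/L² = -20·4²·4/8² = -20 kN·m
Superposition: R_A = 3191/135 kN, M_A = 6524/135 kN·m, R_B = 9094/135 kN, M_B = -11596/135 kN·m

R_A = 3191/135 kN, M_A = 6524/135 kN·m, R_B = 9094/135 kN, M_B = -11596/135 kN·m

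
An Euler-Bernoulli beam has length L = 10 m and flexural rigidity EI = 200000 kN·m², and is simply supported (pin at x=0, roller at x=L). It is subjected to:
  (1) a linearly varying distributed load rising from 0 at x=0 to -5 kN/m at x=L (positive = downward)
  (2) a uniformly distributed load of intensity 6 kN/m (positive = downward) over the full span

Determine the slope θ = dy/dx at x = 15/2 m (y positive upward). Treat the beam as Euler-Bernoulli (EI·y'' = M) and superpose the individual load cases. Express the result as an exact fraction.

θ(15/2) = 371/737280 rad

Load 1 — triangular load w₀=-5 kN/m (0→w₀ over full span):
  θ_1 = -w₀(7L⁴-30L²x²+15x⁴)/(360LEI) = -(-5)·(7·10⁴-30·10²·(15/2)²+15·(15/2)⁴)/(360·10·200000) = -1313/3686400 rad
Load 2 — uniform load w=6 kN/m over full span:
  θ_2 = -w(L³-6Lx²+4x³)/(24EI) = -6·(10³-6·10·(15/2)²+4·(15/2)³)/(24·200000) = 11/12800 rad
Superposition: θ = Σ θ_i = 371/737280 rad ≈ 0.000503 rad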